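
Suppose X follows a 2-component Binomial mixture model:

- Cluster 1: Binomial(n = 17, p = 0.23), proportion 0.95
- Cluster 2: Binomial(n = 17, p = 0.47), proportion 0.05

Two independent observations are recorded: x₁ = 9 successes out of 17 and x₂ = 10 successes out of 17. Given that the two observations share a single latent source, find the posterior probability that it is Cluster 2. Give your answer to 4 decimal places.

Apply Bayes' rule: the posterior for each component is proportional to its prior times its likelihood at x.
Since both observations come from the same component, the likelihood for component k is f_k(x₁)·f_k(x₂).
  L_1 = [C(17,9)·0.23^9·0.77^8 = 24310·1.80115e-06·0.123574 = 0.0054108] × [0.00129297] = 6.996e-06
  L_2 = [C(17,9)·0.47^9·0.53^8 = 24310·0.00111913·0.00622597 = 0.169384] × [0.120167] = 0.0203544
Weight by the priors:
  π_1·L_1 = 0.95 × 6.996e-06 = 6.6462e-06
  π_2·L_2 = 0.05 × 0.0203544 = 0.00101772
Denominator: 6.6462e-06 + 0.00101772 = 0.00102436
P(Cluster 2 | data) = 0.00101772 / 0.00102436 ≈ 0.9935

0.9935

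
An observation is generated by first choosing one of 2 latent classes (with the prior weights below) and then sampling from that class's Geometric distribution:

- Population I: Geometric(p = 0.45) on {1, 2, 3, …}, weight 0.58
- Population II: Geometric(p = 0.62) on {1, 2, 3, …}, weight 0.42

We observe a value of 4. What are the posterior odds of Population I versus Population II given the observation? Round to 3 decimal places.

Posterior odds = (π_i f_i(x)) / (π_j f_j(x)); the normalising sum cancels.
Component likelihoods at x = 4:
  f_I = 0.45·(1−0.45)^3 = 0.45·0.166375 = 0.0748688
  f_II = 0.62·(1−0.62)^3 = 0.62·0.054872 = 0.0340206
0.0434239 / 0.0142887 ≈ 3.039

3.039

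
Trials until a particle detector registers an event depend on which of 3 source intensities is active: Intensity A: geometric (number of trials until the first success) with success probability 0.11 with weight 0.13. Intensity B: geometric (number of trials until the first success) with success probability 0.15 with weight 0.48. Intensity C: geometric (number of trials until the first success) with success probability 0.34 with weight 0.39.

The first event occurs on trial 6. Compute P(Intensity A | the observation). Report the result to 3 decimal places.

P(component k | x) = π_k·f_k(x) / marginal(x), where marginal(x) = Σ_j π_j·f_j(x).
Geometric probabilities:
  p_A = 0.0614247
  p_B = 0.0665558
  p_C = 0.0425793
Prior × likelihood for each component:
  π_A·p_A = 0.13 × 0.0614247 = 0.00798521
  π_B·p_B = 0.48 × 0.0665558 = 0.0319468
  π_C·p_C = 0.39 × 0.0425793 = 0.0166059
Sum: 0.00798521 + 0.0319468 + 0.0166059 = 0.0565379
P(Intensity A | 6) = 0.00798521 / 0.0565379 ≈ 0.141

0.141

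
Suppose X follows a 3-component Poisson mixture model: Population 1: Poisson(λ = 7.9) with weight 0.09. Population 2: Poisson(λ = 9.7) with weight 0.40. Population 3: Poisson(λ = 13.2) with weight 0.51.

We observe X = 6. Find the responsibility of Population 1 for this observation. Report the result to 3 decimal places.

0.242

P(component k | x) = w_k·f_k(x) / marginal(x), where marginal(x) = Σ_j w_j·f_j(x).
Evaluate each component's likelihood at the observed value:
  p_1 = 0.125171
  p_2 = 0.0708992
  p_3 = 0.0135964
Multiply by the mixture weights:
  w_1·p_1 = 0.09 × 0.125171 = 0.0112654
  w_2·p_2 = 0.40 × 0.0708992 = 0.0283597
  w_3·p_3 = 0.51 × 0.0135964 = 0.00693416
Normaliser: 0.0112654 + 0.0283597 + 0.00693416 = 0.0465592
So the posterior for Population 1 is 0.0112654 / 0.0465592 ≈ 0.242.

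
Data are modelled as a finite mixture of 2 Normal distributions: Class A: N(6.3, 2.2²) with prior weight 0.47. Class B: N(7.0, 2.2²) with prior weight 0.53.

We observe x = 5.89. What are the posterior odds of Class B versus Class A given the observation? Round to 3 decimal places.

1.010

Since P(k|x) ∝ w_k f_k(x), the posterior odds are w_i f_i(x) / (w_j f_j(x)).
Component likelihoods at x = 5.89:
  f_A = 0.178216
  f_B = 0.159665
0.0846223 / 0.0837613 ≈ 1.010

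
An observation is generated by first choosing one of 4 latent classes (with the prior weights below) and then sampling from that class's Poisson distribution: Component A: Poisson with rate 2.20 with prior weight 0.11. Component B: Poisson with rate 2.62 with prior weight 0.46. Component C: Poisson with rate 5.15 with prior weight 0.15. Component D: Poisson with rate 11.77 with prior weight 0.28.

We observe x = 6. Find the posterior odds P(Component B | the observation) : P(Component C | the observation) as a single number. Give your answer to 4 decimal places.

The posterior odds equal the prior odds times the likelihood ratio: (w_i/w_j)·(f_i(x)/f_j(x)).
Evaluate each component's likelihood at the observed value:
  f_A = e^(−2.20)·2.20^6/6! = 0.0174484
  f_B = e^(−2.62)·2.62^6/6! = 0.0327057
  f_C = e^(−5.15)·5.15^6/6! = 0.150278
  f_D = e^(−11.77)·11.77^6/6! = 0.0285549
Posterior odds = (w_B·f_B) / (w_C·f_C) = (0.46·0.0327057) / (0.15·0.150278) = 0.0150446 / 0.0225416 ≈ 0.6674

0.6674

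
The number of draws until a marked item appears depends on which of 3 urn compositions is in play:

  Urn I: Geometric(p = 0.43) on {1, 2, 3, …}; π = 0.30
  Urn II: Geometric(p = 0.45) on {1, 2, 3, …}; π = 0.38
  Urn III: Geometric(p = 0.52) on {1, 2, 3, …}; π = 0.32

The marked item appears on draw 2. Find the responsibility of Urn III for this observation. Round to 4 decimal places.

The responsibility of component k is w_k f_k(x) divided by Σ_j w_j f_j(x).
Geometric probabilities:
  p_I = 0.43·(1−0.43)^1 = 0.43·0.57 = 0.2451
  p_II = 0.45·(1−0.45)^1 = 0.45·0.55 = 0.2475
  p_III = 0.52·(1−0.52)^1 = 0.52·0.48 = 0.2496
Prior × likelihood for each component:
  w_I·p_I = 0.30 × 0.2451 = 0.07353
  w_II·p_II = 0.38 × 0.2475 = 0.09405
  w_III·p_III = 0.32 × 0.2496 = 0.079872
Normaliser: 0.07353 + 0.09405 + 0.079872 = 0.247452
P(Urn III | the observation) = 0.079872 / 0.247452 ≈ 0.3228

0.3228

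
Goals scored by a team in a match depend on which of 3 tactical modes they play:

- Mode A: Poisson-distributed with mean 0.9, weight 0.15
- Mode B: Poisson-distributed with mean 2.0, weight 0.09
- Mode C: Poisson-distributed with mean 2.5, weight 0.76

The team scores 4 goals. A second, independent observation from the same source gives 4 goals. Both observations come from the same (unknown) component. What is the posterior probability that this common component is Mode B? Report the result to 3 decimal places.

0.051

By Bayes' theorem, P(k | x) = w_k f_k(x) / Σ_j w_j f_j(x).
Since both observations come from the same component, the likelihood for component k is f_k(x₁)·f_k(x₂).
  p_A = [0.0111146] × [0.0111146] = 0.000123534
  p_B = [0.0902235] × [0.0902235] = 0.00814028
  p_C = [0.133602] × [0.133602] = 0.0178495
Prior × likelihood for each component:
  w_A·p_A = 0.15 × 0.000123534 = 1.85301e-05
  w_B·p_B = 0.09 × 0.00814028 = 0.000732626
  w_C·p_C = 0.76 × 0.0178495 = 0.0135656
Evidence: 1.85301e-05 + 0.000732626 + 0.0135656 = 0.0143167
P(Mode B | x₁, x₂) = 0.000732626 / 0.0143167 ≈ 0.051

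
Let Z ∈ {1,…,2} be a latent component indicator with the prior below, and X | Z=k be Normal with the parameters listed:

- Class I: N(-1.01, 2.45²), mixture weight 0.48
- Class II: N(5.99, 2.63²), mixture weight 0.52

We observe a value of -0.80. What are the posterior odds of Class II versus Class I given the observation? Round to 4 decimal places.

0.0362

Since P(k|x) ∝ π_k f_k(x), the posterior odds are π_i f_i(x) / (π_j f_j(x)).
Evaluate each component's likelihood at the observed value:
  L_I = 0.162237
  L_II = 0.00541471
0.00281565 / 0.0778735 ≈ 0.0362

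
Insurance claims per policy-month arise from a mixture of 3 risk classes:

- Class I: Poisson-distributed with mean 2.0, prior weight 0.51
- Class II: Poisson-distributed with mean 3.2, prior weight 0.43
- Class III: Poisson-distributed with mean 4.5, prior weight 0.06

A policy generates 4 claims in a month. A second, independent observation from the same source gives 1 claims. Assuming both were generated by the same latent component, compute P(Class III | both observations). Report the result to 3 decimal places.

0.025

P(component k | x) = π_k·f_k(x) / marginal(x), where marginal(x) = Σ_j π_j·f_j(x).
Since both observations come from the same component, the likelihood for component k is f_k(x₁)·f_k(x₂).
  f_I = [e^(−2.0)·2.0^4/4! = 0.0902235] × [0.270671] = 0.0244209
  f_II = [e^(−3.2)·3.2^4/4! = 0.178093] × [0.130439] = 0.0232303
  f_III = [e^(−4.5)·4.5^4/4! = 0.189808] × [0.0499905] = 0.00948857
Multiply by the mixture weights:
  π_I·f_I = 0.51 × 0.0244209 = 0.0124546
  π_II·f_II = 0.43 × 0.0232303 = 0.00998901
  π_III·f_III = 0.06 × 0.00948857 = 0.000569314
Marginal: 0.0124546 + 0.00998901 + 0.000569314 = 0.023013
So the posterior for Class III is 0.000569314 / 0.023013 ≈ 0.025.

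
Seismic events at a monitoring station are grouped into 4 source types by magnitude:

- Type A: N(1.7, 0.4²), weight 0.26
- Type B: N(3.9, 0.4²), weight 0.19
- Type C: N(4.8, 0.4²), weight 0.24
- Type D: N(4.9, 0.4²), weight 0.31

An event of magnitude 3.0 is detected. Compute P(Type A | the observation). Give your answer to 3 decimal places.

0.080

By Bayes' theorem, P(k | x) = π_k f_k(x) / Σ_j π_j f_j(x).
Normal densities:
  p_A = (1/(0.4·√(2π)))·exp(−(3.0−1.7)²/(2·0.4²)) = 0.997356·exp(-5.28125) = 0.00507262
  p_B = (1/(0.4·√(2π)))·exp(−(3.0−3.9)²/(2·0.4²)) = 0.997356·exp(-2.53125) = 0.0793491
  p_C = (1/(0.4·√(2π)))·exp(−(3.0−4.8)²/(2·0.4²)) = 0.997356·exp(-10.12500) = 3.99594e-05
  p_D = (1/(0.4·√(2π)))·exp(−(3.0−4.9)²/(2·0.4²)) = 0.997356·exp(-11.28125) = 1.25738e-05
Prior × likelihood for each component:
  π_A·p_A = 0.26 × 0.00507262 = 0.00131888
  π_B·p_B = 0.19 × 0.0793491 = 0.0150763
  π_C·p_C = 0.24 × 3.99594e-05 = 9.59024e-06
  π_D·p_D = 0.31 × 1.25738e-05 = 3.89787e-06
Normaliser: 0.00131888 + 0.0150763 + 9.59024e-06 + 3.89787e-06 = 0.0164087
P(Type A | 3.0) = 0.00131888 / 0.0164087 ≈ 0.080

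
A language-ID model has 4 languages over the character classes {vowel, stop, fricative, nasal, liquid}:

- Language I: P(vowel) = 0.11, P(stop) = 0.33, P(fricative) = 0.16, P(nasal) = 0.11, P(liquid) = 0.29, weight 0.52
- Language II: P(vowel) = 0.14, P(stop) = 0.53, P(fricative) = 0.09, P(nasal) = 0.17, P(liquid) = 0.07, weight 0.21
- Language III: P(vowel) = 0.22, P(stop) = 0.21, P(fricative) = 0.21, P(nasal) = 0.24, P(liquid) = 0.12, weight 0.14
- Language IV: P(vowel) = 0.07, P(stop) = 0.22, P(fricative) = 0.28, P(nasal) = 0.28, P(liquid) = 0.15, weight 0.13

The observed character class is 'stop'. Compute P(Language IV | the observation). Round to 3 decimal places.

0.084

Apply Bayes' rule: the posterior for each component is proportional to its prior times its likelihood at x.
Component likelihoods at x = 'stop':
  f_I = P(stop | comp) = 0.33
  f_II = P(stop | comp) = 0.53
  f_III = P(stop | comp) = 0.21
  f_IV = P(stop | comp) = 0.22
Weight by the priors:
  w_I·f_I = 0.52 × 0.33 = 0.1716
  w_II·f_II = 0.21 × 0.53 = 0.1113
  w_III·f_III = 0.14 × 0.21 = 0.0294
  w_IV·f_IV = 0.13 × 0.22 = 0.0286
Marginal: 0.1716 + 0.1113 + 0.0294 + 0.0286 = 0.3409
Responsibility of Language IV: 0.0286 / 0.3409 ≈ 0.084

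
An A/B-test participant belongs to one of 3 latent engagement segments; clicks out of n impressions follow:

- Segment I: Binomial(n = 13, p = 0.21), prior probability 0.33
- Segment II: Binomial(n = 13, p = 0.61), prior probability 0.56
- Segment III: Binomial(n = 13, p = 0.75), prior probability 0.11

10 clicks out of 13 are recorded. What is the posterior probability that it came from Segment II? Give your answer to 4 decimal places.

By Bayes' theorem, P(k | x) = π_k f_k(x) / Σ_j π_j f_j(x).
Binomial probabilities:
  p_I = C(13,10)·0.21^10·0.79^3 = 286·1.66799e-07·0.493039 = 2.35202e-05
  p_II = C(13,10)·0.61^10·0.39^3 = 286·0.00713343·0.059319 = 0.12102
  p_III = C(13,10)·0.75^10·0.25^3 = 286·0.0563135·0.015625 = 0.251651
Prior × likelihood for each component:
  π_I·p_I = 0.33 × 2.35202e-05 = 7.76165e-06
  π_II·p_II = 0.56 × 0.12102 = 0.0677714
  π_III·p_III = 0.11 × 0.251651 = 0.0276816
Sum: 7.76165e-06 + 0.0677714 + 0.0276816 = 0.0954607
Responsibility of Segment II: 0.0677714 / 0.0954607 ≈ 0.7099

0.7099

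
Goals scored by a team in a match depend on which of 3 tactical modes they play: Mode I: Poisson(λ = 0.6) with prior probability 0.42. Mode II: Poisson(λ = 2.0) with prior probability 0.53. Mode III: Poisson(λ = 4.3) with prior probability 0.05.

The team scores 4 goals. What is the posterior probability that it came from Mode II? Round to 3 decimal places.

The responsibility of component k is w_k f_k(x) divided by Σ_j w_j f_j(x).
Component likelihoods at x = 4 goals:
  f_I = e^(−0.6)·0.6^4/4! = 0.00296358
  f_II = e^(−2.0)·2.0^4/4! = 0.0902235
  f_III = e^(−4.3)·4.3^4/4! = 0.193284
Unnormalised posteriors:
  w_I·f_I = 0.42 × 0.00296358 = 0.0012447
  w_II·f_II = 0.53 × 0.0902235 = 0.0478185
  w_III·f_III = 0.05 × 0.193284 = 0.00966421
Sum: 0.0012447 + 0.0478185 + 0.00966421 = 0.0587274
P(Mode II | x) = 0.0478185 / 0.0587274 ≈ 0.814

0.814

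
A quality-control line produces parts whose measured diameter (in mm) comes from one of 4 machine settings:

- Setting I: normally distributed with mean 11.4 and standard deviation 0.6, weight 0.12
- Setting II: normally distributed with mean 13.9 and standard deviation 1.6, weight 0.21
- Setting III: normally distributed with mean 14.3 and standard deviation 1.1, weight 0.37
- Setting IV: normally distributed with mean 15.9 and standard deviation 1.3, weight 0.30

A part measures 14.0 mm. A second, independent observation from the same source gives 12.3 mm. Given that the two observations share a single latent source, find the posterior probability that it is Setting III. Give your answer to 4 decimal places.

0.5253

P(component k | x) = w_k·f_k(x) / marginal(x), where marginal(x) = Σ_j w_j·f_j(x).
Since both observations come from the same component, the likelihood for component k is f_k(x₁)·f_k(x₂).
  f_I = [5.56181e-05] × [0.215863] = 1.20059e-05
  f_II = [0.248852] × [0.151232] = 0.0376344
  f_III = [0.349435] × [0.0694505] = 0.0242684
  f_IV = [0.105468] × [0.0066335] = 0.000699621
Multiply by the mixture weights:
  w_I·f_I = 0.12 × 1.20059e-05 = 1.4407e-06
  w_II·f_II = 0.21 × 0.0376344 = 0.00790322
  w_III·f_III = 0.37 × 0.0242684 = 0.00897931
  w_IV·f_IV = 0.30 × 0.000699621 = 0.000209886
Normaliser: 1.4407e-06 + 0.00790322 + 0.00897931 + 0.000209886 = 0.0170939
P(Setting III | x₁,x₂) = 0.00897931 / 0.0170939 ≈ 0.5253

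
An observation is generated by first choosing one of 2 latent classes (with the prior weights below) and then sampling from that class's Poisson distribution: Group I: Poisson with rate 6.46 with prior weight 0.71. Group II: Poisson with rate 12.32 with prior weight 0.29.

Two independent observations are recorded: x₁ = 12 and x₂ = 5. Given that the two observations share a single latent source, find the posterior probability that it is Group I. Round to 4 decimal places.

Posterior ∝ prior × likelihood, so P(k | x) ∝ π_k f_k(x); normalise over all components.
Since both observations come from the same component, the likelihood for component k is f_k(x₁)·f_k(x₂).
  f_I = [e^(−6.46)·6.46^12/12! = 0.0172548] × [0.146703] = 0.00253134
  f_II = [e^(−12.32)·12.32^12/12! = 0.113889] × [0.0105527] = 0.00120184
Weight by the priors:
  π_I·f_I = 0.71 × 0.00253134 = 0.00179725
  π_II·f_II = 0.29 × 0.00120184 = 0.000348535
Marginal: 0.00179725 + 0.000348535 = 0.00214578
P(Group I | data) = 0.00179725 / 0.00214578 ≈ 0.8376

0.8376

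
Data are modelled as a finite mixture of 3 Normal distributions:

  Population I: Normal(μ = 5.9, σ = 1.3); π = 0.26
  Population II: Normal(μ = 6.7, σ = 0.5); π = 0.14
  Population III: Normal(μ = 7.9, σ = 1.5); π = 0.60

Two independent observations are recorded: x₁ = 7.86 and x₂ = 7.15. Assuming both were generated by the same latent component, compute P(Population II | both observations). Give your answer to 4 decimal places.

P(component k | x) = π_k·f_k(x) / marginal(x), where marginal(x) = Σ_j π_j·f_j(x).
Since both observations come from the same component, the likelihood for component k is f_k(x₁)·f_k(x₂).
  L_I = [(1/(1.3·√(2π)))·exp(−(7.86−5.9)²/(2·1.3²)) = 0.306879·exp(-1.13657) = 0.098483] × [0.193287] = 0.0190355
  L_II = [(1/(0.5·√(2π)))·exp(−(7.86−6.7)²/(2·0.5²)) = 0.797885·exp(-2.69120) = 0.0540962] × [0.53217] = 0.0287884
  L_III = [(1/(1.5·√(2π)))·exp(−(7.86−7.9)²/(2·1.5²)) = 0.265962·exp(-0.00036) = 0.265867] × [0.23471] = 0.0624017
Multiply by the mixture weights:
  π_I·L_I = 0.26 × 0.0190355 = 0.00494922
  π_II·L_II = 0.14 × 0.0287884 = 0.00403038
  π_III·L_III = 0.60 × 0.0624017 = 0.037441
Marginal: 0.00494922 + 0.00403038 + 0.037441 = 0.0464206
P(Population II | data) ≈ 0.0868

0.0868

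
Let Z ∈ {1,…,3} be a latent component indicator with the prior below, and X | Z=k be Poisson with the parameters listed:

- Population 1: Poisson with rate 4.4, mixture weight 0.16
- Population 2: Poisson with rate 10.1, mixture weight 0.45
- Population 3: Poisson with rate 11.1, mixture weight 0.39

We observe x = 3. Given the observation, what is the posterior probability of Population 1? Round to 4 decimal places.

By Bayes' theorem, P(k | x) = π_k f_k(x) / Σ_j π_j f_j(x).
Evaluate each component's likelihood at the observed value:
  L_1 = e^(−4.4)·4.4^3/3! = 0.174305
  L_2 = e^(−10.1)·10.1^3/3! = 0.00705405
  L_3 = e^(−11.1)·11.1^3/3! = 0.00344468
Prior × likelihood for each component:
  π_1·L_1 = 0.16 × 0.174305 = 0.0278889
  π_2·L_2 = 0.45 × 0.00705405 = 0.00317432
  π_3·L_3 = 0.39 × 0.00344468 = 0.00134343
Evidence: 0.0278889 + 0.00317432 + 0.00134343 = 0.0324066
Responsibility of Population 1: 0.0278889 / 0.0324066 ≈ 0.8606

0.8606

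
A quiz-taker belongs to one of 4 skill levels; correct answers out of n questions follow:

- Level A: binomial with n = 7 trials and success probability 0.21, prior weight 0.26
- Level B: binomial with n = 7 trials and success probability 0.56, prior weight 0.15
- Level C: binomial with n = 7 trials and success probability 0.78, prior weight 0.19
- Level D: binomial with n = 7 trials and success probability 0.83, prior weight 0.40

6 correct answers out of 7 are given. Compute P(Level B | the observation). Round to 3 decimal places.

The responsibility of component k is π_k f_k(x) divided by Σ_j π_j f_j(x).
Evaluate each component's likelihood at the observed value:
  f_A = C(7,6)·0.21^6·0.79^1 = 7·8.57661e-05·0.79 = 0.000474287
  f_B = C(7,6)·0.56^6·0.44^1 = 7·0.030841·0.44 = 0.0949902
  f_C = C(7,6)·0.78^6·0.22^1 = 7·0.2252·0.22 = 0.346807
  f_D = C(7,6)·0.83^6·0.17^1 = 7·0.32694·0.17 = 0.389059
Multiply by the mixture weights:
  π_A·f_A = 0.26 × 0.000474287 = 0.000123315
  π_B·f_B = 0.15 × 0.0949902 = 0.0142485
  π_C·f_C = 0.19 × 0.346807 = 0.0658934
  π_D·f_D = 0.40 × 0.389059 = 0.155624
Marginal: 0.000123315 + 0.0142485 + 0.0658934 + 0.155624 = 0.235889
Responsibility of Level B: 0.0142485 / 0.235889 ≈ 0.060

0.060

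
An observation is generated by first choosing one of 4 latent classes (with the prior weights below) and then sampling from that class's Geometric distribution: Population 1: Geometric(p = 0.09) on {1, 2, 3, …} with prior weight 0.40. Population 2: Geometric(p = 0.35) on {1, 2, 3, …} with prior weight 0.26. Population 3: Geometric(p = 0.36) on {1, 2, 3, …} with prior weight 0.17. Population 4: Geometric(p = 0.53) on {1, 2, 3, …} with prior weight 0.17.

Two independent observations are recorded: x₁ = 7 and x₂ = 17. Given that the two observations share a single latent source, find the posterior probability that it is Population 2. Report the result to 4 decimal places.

0.0059

The responsibility of component k is π_k f_k(x) divided by Σ_j π_j f_j(x).
Since both observations come from the same component, the likelihood for component k is f_k(x₁)·f_k(x₂).
  L_1 = [0.09·(1−0.09)^6 = 0.09·0.567869 = 0.0511082] × [0.0199024] = 0.00101717
  L_2 = [0.35·(1−0.35)^6 = 0.35·0.0754189 = 0.0263966] × [0.000355371] = 9.38059e-06
  L_3 = [0.36·(1−0.36)^6 = 0.36·0.0687195 = 0.024739] × [0.000285221] = 7.0561e-06
  L_4 = [0.53·(1−0.53)^6 = 0.53·0.0107792 = 0.00571298] × [3.00498e-06] = 1.71674e-08
Weight by the priors:
  π_1·L_1 = 0.40 × 0.00101717 = 0.00040687
  π_2·L_2 = 0.26 × 9.38059e-06 = 2.43895e-06
  π_3·L_3 = 0.17 × 7.0561e-06 = 1.19954e-06
  π_4·L_4 = 0.17 × 1.71674e-08 = 2.91846e-09
Evidence: 0.00040687 + 2.43895e-06 + 1.19954e-06 + 2.91846e-09 = 0.000410511
P(Population 2 | x₁, x₂) = 2.43895e-06 / 0.000410511 ≈ 0.0059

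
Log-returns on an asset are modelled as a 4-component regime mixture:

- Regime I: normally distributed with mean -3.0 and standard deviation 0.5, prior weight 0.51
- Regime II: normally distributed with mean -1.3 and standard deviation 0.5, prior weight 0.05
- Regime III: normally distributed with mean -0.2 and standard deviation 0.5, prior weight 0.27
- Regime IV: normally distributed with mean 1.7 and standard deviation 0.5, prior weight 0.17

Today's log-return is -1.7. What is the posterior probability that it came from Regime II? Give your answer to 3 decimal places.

By Bayes' theorem, P(k | x) = w_k f_k(x) / Σ_j w_j f_j(x).
Component likelihoods at x = -1.7:
  L_I = 0.0271659
  L_II = 0.579383
  L_III = 0.0088637
  L_IV = 7.26192e-11
Weight by the priors:
  w_I·L_I = 0.51 × 0.0271659 = 0.0138546
  w_II·L_II = 0.05 × 0.579383 = 0.0289692
  w_III·L_III = 0.27 × 0.0088637 = 0.0023932
  w_IV·L_IV = 0.17 × 7.26192e-11 = 1.23453e-11
Evidence: 0.0138546 + 0.0289692 + 0.0023932 + 1.23453e-11 = 0.045217
P(Regime II | -1.7) ≈ 0.641

0.641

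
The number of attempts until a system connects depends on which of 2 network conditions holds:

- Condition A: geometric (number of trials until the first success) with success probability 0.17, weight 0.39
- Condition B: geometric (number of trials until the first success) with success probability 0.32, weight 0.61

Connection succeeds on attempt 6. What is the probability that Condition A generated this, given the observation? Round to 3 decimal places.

0.479

Posterior ∝ prior × likelihood, so P(k | x) ∝ π_k f_k(x); normalise over all components.
Component likelihoods at x = 6:
  p_A = 0.17·(1−0.17)^5 = 0.17·0.393904 = 0.0669637
  p_B = 0.32·(1−0.32)^5 = 0.32·0.145393 = 0.0465259
Prior × likelihood for each component:
  π_A·p_A = 0.39 × 0.0669637 = 0.0261158
  π_B·p_B = 0.61 × 0.0465259 = 0.0283808
Sum: 0.0261158 + 0.0283808 = 0.0544966
P(Condition A | data) ≈ 0.479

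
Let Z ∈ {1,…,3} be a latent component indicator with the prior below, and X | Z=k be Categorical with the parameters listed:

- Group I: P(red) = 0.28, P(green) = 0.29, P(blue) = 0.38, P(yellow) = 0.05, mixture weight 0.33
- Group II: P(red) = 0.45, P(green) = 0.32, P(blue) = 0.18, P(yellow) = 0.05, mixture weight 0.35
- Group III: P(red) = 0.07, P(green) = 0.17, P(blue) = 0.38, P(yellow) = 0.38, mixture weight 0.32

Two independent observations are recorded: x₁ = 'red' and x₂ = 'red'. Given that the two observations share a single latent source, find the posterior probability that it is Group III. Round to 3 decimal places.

The responsibility of component k is π_k f_k(x) divided by Σ_j π_j f_j(x).
Since both observations come from the same component, the likelihood for component k is f_k(x₁)·f_k(x₂).
  f_I = [P(red | comp) = 0.28] × [0.28] = 0.0784
  f_II = [P(red | comp) = 0.45] × [0.45] = 0.2025
  f_III = [P(red | comp) = 0.07] × [0.07] = 0.0049
Prior × likelihood for each component:
  π_I·f_I = 0.33 × 0.0784 = 0.025872
  π_II·f_II = 0.35 × 0.2025 = 0.070875
  π_III·f_III = 0.32 × 0.0049 = 0.001568
Sum: 0.025872 + 0.070875 + 0.001568 = 0.098315
P(Group III | x₁,x₂) ≈ 0.016

0.016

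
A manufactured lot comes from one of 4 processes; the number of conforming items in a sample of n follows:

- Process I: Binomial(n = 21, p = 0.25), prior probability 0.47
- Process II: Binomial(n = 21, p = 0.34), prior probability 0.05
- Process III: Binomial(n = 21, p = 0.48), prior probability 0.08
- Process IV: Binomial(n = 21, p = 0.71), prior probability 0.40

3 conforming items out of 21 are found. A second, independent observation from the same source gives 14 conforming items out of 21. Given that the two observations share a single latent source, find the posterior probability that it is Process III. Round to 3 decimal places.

0.394

P(component k | x) = w_k·f_k(x) / marginal(x), where marginal(x) = Σ_j w_j·f_j(x).
Since both observations come from the same component, the likelihood for component k is f_k(x₁)·f_k(x₂).
  L_I = [0.117159] × [5.78221e-05] = 6.77436e-06
  L_II = [0.0295175] × [0.00174992] = 5.16531e-05
  L_III = [0.00113667] × [0.0412008] = 4.68318e-05
  L_IV = [1.00182e-07] × [0.165923] = 1.66226e-08
Unnormalised posteriors:
  w_I·L_I = 0.47 × 6.77436e-06 = 3.18395e-06
  w_II·L_II = 0.05 × 5.16531e-05 = 2.58266e-06
  w_III·L_III = 0.08 × 4.68318e-05 = 3.74655e-06
  w_IV·L_IV = 0.40 × 1.66226e-08 = 6.64903e-09
Normaliser: 3.18395e-06 + 2.58266e-06 + 3.74655e-06 + 6.64903e-09 = 9.5198e-06
P(Process III | data) ≈ 0.394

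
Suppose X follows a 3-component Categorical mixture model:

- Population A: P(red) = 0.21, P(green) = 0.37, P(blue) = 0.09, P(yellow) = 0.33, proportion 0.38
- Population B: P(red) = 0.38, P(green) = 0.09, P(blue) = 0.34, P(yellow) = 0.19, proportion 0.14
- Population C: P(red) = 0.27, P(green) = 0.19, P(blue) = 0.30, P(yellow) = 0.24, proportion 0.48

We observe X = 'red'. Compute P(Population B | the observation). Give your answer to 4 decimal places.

0.2026

Apply Bayes' rule: the posterior for each component is proportional to its prior times its likelihood at x.
Categorical probabilities:
  f_A = P(red | comp) = 0.21
  f_B = P(red | comp) = 0.38
  f_C = P(red | comp) = 0.27
Unnormalised posteriors:
  w_A·f_A = 0.38 × 0.21 = 0.0798
  w_B·f_B = 0.14 × 0.38 = 0.0532
  w_C·f_C = 0.48 × 0.27 = 0.1296
Marginal: 0.0798 + 0.0532 + 0.1296 = 0.2626
P(Population B | x) ≈ 0.2026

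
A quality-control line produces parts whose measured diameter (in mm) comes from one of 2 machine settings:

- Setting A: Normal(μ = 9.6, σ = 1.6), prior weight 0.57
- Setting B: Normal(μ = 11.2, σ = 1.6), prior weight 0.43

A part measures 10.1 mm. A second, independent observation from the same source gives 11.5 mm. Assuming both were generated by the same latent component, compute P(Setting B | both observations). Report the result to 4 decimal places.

Apply Bayes' rule: the posterior for each component is proportional to its prior times its likelihood at x.
Since both observations come from the same component, the likelihood for component k is f_k(x₁)·f_k(x₂).
  f_A = [(1/(1.6·√(2π)))·exp(−(10.1−9.6)²/(2·1.6²)) = 0.249339·exp(-0.04883) = 0.237457] × [0.123191] = 0.0292525
  f_B = [(1/(1.6·√(2π)))·exp(−(10.1−11.2)²/(2·1.6²)) = 0.249339·exp(-0.23633) = 0.196858] × [0.244994] = 0.0482292
Unnormalised posteriors:
  π_A·f_A = 0.57 × 0.0292525 = 0.0166739
  π_B·f_B = 0.43 × 0.0482292 = 0.0207386
Sum: 0.0166739 + 0.0207386 = 0.0374125
P(Setting B | x) ≈ 0.5543

0.5543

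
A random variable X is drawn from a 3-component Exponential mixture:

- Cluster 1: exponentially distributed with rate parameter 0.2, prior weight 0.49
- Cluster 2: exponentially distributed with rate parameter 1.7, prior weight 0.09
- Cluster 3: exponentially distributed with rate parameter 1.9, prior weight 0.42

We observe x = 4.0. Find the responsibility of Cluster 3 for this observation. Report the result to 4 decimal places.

Posterior ∝ prior × likelihood, so P(k | x) ∝ w_k f_k(x); normalise over all components.
Component likelihoods at x = 4.0:
  L_1 = 0.0898658
  L_2 = 0.00189342
  L_3 = 0.000950858
Weight by the priors:
  w_1·L_1 = 0.49 × 0.0898658 = 0.0440342
  w_2·L_2 = 0.09 × 0.00189342 = 0.000170408
  w_3·L_3 = 0.42 × 0.000950858 = 0.00039936
Evidence: 0.0440342 + 0.000170408 + 0.00039936 = 0.044604
So the posterior for Cluster 3 is 0.00039936 / 0.044604 ≈ 0.0090.

0.0090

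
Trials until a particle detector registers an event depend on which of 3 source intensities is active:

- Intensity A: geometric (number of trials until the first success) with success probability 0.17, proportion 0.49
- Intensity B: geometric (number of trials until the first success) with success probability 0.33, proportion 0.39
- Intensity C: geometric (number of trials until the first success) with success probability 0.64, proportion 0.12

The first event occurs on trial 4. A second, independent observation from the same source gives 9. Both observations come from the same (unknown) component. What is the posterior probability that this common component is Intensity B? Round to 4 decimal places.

Posterior ∝ prior × likelihood, so P(k | x) ∝ π_k f_k(x); normalise over all components.
Since both observations come from the same component, the likelihood for component k is f_k(x₁)·f_k(x₂).
  L_A = [0.17·(1−0.17)^3 = 0.17·0.571787 = 0.0972038] × [0.038289] = 0.00372183
  L_B = [0.33·(1−0.33)^3 = 0.33·0.300763 = 0.0992518] × [0.0134002] = 0.00133
  L_C = [0.64·(1−0.64)^3 = 0.64·0.046656 = 0.0298598] × [0.000180551] = 5.39122e-06
Unnormalised posteriors:
  π_A·L_A = 0.49 × 0.00372183 = 0.0018237
  π_B·L_B = 0.39 × 0.00133 = 0.000518699
  π_C·L_C = 0.12 × 5.39122e-06 = 6.46947e-07
Denominator: 0.0018237 + 0.000518699 + 6.46947e-07 = 0.00234304
Responsibility of Intensity B: 0.000518699 / 0.00234304 ≈ 0.2214

0.2214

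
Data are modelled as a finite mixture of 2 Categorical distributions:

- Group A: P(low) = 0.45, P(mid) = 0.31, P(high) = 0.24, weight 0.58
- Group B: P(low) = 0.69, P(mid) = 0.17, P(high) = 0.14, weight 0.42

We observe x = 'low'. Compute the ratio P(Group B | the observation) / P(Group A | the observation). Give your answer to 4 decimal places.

1.1103

The posterior odds equal the prior odds times the likelihood ratio: (π_i/π_j)·(f_i(x)/f_j(x)).
Component likelihoods at x = 'low':
  f_A = P(low | comp) = 0.45
  f_B = P(low | comp) = 0.69
Odds = (0.42/0.58) × (0.69/0.45) = 0.724138 × 1.53333 ≈ 1.1103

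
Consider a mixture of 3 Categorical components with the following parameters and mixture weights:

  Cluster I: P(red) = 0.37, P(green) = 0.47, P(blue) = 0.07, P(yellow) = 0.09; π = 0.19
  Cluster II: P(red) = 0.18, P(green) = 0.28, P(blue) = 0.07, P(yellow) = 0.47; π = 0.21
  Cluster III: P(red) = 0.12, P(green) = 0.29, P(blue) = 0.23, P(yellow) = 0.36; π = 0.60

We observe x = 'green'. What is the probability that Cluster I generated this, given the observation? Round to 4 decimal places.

0.2772

P(component k | x) = P(Z=k)·f_k(x) / marginal(x), where marginal(x) = Σ_j P(Z=j)·f_j(x).
Evaluate each component's likelihood at the observed value:
  L_I = P(green | comp) = 0.47
  L_II = P(green | comp) = 0.28
  L_III = P(green | comp) = 0.29
Multiply by the mixture weights:
  P(Z=I)·L_I = 0.19 × 0.47 = 0.0893
  P(Z=II)·L_II = 0.21 × 0.28 = 0.0588
  P(Z=III)·L_III = 0.60 × 0.29 = 0.174
Evidence: 0.0893 + 0.0588 + 0.174 = 0.3221
So the posterior for Cluster I is 0.0893 / 0.3221 ≈ 0.2772.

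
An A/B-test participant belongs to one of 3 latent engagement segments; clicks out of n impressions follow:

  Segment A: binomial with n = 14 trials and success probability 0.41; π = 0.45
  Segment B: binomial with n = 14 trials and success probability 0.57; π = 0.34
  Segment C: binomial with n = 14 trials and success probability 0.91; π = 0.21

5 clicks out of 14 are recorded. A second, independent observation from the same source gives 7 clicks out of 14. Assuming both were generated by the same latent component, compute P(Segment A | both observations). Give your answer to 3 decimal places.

0.800

Posterior ∝ prior × likelihood, so P(k | x) ∝ π_k f_k(x); normalise over all components.
Since both observations come from the same component, the likelihood for component k is f_k(x₁)·f_k(x₂).
  p_A = [C(14,5)·0.41^5·0.59^9 = 2002·0.0115856·0.008663 = 0.200933] × [0.166341] = 0.0334233
  p_B = [C(14,5)·0.57^5·0.43^9 = 2002·0.0601692·0.000502593 = 0.0605417] × [0.182369] = 0.0110409
  p_C = [C(14,5)·0.91^5·0.09^9 = 2002·0.624032·3.8742e-10 = 4.84009e-07] × [8.48271e-05] = 4.10571e-11
Unnormalised posteriors:
  π_A·p_A = 0.45 × 0.0334233 = 0.0150405
  π_B·p_B = 0.34 × 0.0110409 = 0.00375391
  π_C·p_C = 0.21 × 4.10571e-11 = 8.62199e-12
Evidence: 0.0150405 + 0.00375391 + 8.62199e-12 = 0.0187944
So the posterior for Segment A is 0.0150405 / 0.0187944 ≈ 0.800.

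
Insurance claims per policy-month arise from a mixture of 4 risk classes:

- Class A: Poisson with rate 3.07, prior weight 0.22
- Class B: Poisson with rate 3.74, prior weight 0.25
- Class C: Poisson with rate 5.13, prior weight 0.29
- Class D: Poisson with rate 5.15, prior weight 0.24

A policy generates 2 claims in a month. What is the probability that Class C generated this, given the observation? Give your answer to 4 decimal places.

The responsibility of component k is π_k f_k(x) divided by Σ_j π_j f_j(x).
Poisson probabilities:
  f_A = 0.218757
  f_B = 0.166131
  f_C = 0.0778528
  f_D = 0.0769074
Weight by the priors:
  π_A·f_A = 0.22 × 0.218757 = 0.0481266
  π_B·f_B = 0.25 × 0.166131 = 0.0415329
  π_C·f_C = 0.29 × 0.0778528 = 0.0225773
  π_D·f_D = 0.24 × 0.0769074 = 0.0184578
Denominator: 0.0481266 + 0.0415329 + 0.0225773 + 0.0184578 = 0.130695
P(Class C | the observation) ≈ 0.1727

0.1727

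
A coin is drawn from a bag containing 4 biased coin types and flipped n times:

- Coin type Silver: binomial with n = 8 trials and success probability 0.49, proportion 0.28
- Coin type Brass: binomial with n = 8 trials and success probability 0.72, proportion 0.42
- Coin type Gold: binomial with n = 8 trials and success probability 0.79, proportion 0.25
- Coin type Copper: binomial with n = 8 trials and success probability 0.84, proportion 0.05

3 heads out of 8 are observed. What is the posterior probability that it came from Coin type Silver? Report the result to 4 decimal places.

By Bayes' theorem, P(k | x) = P(Z=k) f_k(x) / Σ_j P(Z=j) f_j(x).
Evaluate each component's likelihood at the observed value:
  L_Silver = C(8,3)·0.49^3·0.51^5 = 56·0.117649·0.0345025 = 0.227315
  L_Brass = C(8,3)·0.72^3·0.28^5 = 56·0.373248·0.00172104 = 0.0359729
  L_Gold = C(8,3)·0.79^3·0.21^5 = 56·0.493039·0.00040841 = 0.0112763
  L_Copper = C(8,3)·0.84^3·0.16^5 = 56·0.592704·0.000104858 = 0.00348037
Multiply by the mixture weights:
  P(Z=Silver)·L_Silver = 0.28 × 0.227315 = 0.0636481
  P(Z=Brass)·L_Brass = 0.42 × 0.0359729 = 0.0151086
  P(Z=Gold)·L_Gold = 0.25 × 0.0112763 = 0.00281907
  P(Z=Copper)·L_Copper = 0.05 × 0.00348037 = 0.000174019
Sum: 0.0636481 + 0.0151086 + 0.00281907 + 0.000174019 = 0.0817498
P(Coin type Silver | the observation) = 0.0636481 / 0.0817498 ≈ 0.7786

0.7786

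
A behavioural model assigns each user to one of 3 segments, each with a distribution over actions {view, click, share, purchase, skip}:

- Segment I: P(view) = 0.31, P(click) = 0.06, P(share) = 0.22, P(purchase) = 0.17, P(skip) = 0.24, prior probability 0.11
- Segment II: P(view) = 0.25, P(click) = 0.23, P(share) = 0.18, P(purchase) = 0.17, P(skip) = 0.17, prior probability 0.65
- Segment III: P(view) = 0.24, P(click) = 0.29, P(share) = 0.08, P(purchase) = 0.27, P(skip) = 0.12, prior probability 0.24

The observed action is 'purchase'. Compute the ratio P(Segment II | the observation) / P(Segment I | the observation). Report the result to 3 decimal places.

Since P(k|x) ∝ P(Z=k) f_k(x), the posterior odds are P(Z=i) f_i(x) / (P(Z=j) f_j(x)).
Categorical probabilities:
  f_I = P(purchase | comp) = 0.17
  f_II = P(purchase | comp) = 0.17
  f_III = P(purchase | comp) = 0.27
Posterior odds = (P(Z=II)·f_II) / (P(Z=I)·f_I) = (0.65·0.17) / (0.11·0.17) = 0.1105 / 0.0187 ≈ 5.909

5.909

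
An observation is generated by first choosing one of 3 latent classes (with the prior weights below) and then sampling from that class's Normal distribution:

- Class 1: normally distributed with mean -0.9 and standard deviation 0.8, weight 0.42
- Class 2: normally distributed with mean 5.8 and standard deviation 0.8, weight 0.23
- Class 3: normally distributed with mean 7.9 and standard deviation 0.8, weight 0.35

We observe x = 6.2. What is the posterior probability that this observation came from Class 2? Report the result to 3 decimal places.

0.847

The responsibility of component k is π_k f_k(x) divided by Σ_j π_j f_j(x).
Evaluate each component's likelihood at the observed value:
  f_1 = (1/(0.8·√(2π)))·exp(−(6.2−-0.9)²/(2·0.8²)) = 0.498678·exp(-39.38281) = 3.92719e-18
  f_2 = (1/(0.8·√(2π)))·exp(−(6.2−5.8)²/(2·0.8²)) = 0.498678·exp(-0.12500) = 0.440082
  f_3 = (1/(0.8·√(2π)))·exp(−(6.2−7.9)²/(2·0.8²)) = 0.498678·exp(-2.25781) = 0.0521512
Unnormalised posteriors:
  π_1·f_1 = 0.42 × 3.92719e-18 = 1.64942e-18
  π_2·f_2 = 0.23 × 0.440082 = 0.101219
  π_3·f_3 = 0.35 × 0.0521512 = 0.0182529
Denominator: 1.64942e-18 + 0.101219 + 0.0182529 = 0.119472
Responsibility of Class 2: 0.101219 / 0.119472 ≈ 0.847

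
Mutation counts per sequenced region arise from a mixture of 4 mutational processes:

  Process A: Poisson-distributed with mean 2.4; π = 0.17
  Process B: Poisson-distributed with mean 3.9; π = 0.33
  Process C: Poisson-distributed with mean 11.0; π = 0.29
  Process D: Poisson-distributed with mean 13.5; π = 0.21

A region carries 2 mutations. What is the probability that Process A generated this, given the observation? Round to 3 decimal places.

0.465

The responsibility of component k is w_k f_k(x) divided by Σ_j w_j f_j(x).
Component likelihoods at x = 2 mutations:
  f_A = e^(−2.4)·2.4^2/2! = 0.261268
  f_B = e^(−3.9)·3.9^2/2! = 0.15394
  f_C = e^(−11.0)·11.0^2/2! = 0.00101045
  f_D = e^(−13.5)·13.5^2/2! = 0.000124929
Weight by the priors:
  w_A·f_A = 0.17 × 0.261268 = 0.0444155
  w_B·f_B = 0.33 × 0.15394 = 0.0508001
  w_C·f_C = 0.29 × 0.00101045 = 0.000293031
  w_D·f_D = 0.21 × 0.000124929 = 2.6235e-05
Denominator: 0.0444155 + 0.0508001 + 0.000293031 + 2.6235e-05 = 0.0955349
Responsibility of Process A: 0.0444155 / 0.0955349 ≈ 0.465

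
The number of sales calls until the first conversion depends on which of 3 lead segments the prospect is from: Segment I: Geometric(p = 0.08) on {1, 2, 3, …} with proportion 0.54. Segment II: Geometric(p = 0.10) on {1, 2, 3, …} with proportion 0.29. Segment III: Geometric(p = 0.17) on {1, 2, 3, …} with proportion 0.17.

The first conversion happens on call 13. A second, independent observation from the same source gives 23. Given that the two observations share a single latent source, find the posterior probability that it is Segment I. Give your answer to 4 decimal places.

Posterior ∝ prior × likelihood, so P(k | x) ∝ P(Z=k) f_k(x); normalise over all components.
Since both observations come from the same component, the likelihood for component k is f_k(x₁)·f_k(x₂).
  f_I = [0.08·(1−0.08)^12 = 0.08·0.367666 = 0.0294133] × [0.0127768] = 0.000375808
  f_II = [0.10·(1−0.10)^12 = 0.10·0.28243 = 0.028243] × [0.00984771] = 0.000278128
  f_III = [0.17·(1−0.17)^12 = 0.17·0.10689 = 0.0181713] × [0.00281947] = 5.12334e-05
Weight by the priors:
  P(Z=I)·f_I = 0.54 × 0.000375808 = 0.000202936
  P(Z=II)·f_II = 0.29 × 0.000278128 = 8.06572e-05
  P(Z=III)·f_III = 0.17 × 5.12334e-05 = 8.70967e-06
Denominator: 0.000202936 + 8.06572e-05 + 8.70967e-06 = 0.000292303
So the posterior for Segment I is 0.000202936 / 0.000292303 ≈ 0.6943.

0.6943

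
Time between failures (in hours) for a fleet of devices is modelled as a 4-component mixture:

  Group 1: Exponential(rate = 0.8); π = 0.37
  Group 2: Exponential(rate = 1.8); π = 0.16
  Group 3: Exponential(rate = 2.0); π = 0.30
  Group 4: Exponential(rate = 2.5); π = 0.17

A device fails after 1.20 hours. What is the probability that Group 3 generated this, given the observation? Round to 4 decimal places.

Posterior ∝ prior × likelihood, so P(k | x) ∝ w_k f_k(x); normalise over all components.
Evaluate each component's likelihood at the observed value:
  p_1 = 0.8·e^(−0.8·1.20) = 0.8·e^(−0.9600) = 0.306314
  p_2 = 1.8·e^(−1.8·1.20) = 1.8·e^(−2.1600) = 0.207585
  p_3 = 2.0·e^(−2.0·1.20) = 2.0·e^(−2.4000) = 0.181436
  p_4 = 2.5·e^(−2.5·1.20) = 2.5·e^(−3.0000) = 0.124468
Multiply by the mixture weights:
  w_1·p_1 = 0.37 × 0.306314 = 0.113336
  w_2·p_2 = 0.16 × 0.207585 = 0.0332136
  w_3·p_3 = 0.30 × 0.181436 = 0.0544308
  w_4·p_4 = 0.17 × 0.124468 = 0.0211595
Denominator: 0.113336 + 0.0332136 + 0.0544308 + 0.0211595 = 0.22214
So the posterior for Group 3 is 0.0544308 / 0.22214 ≈ 0.2450.

0.2450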